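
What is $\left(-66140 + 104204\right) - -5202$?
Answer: $43266$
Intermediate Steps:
$\left(-66140 + 104204\right) - -5202 = 38064 + 5202 = 43266$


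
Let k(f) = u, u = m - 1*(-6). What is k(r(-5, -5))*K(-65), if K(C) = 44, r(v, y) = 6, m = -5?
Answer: 44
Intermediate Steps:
u = 1 (u = -5 - 1*(-6) = -5 + 6 = 1)
k(f) = 1
k(r(-5, -5))*K(-65) = 1*44 = 44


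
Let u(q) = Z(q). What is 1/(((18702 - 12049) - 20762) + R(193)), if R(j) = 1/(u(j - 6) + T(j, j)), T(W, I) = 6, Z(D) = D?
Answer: -193/2723036 ≈ -7.0877e-5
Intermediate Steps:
u(q) = q
R(j) = 1/j (R(j) = 1/((j - 6) + 6) = 1/((-6 + j) + 6) = 1/j)
1/(((18702 - 12049) - 20762) + R(193)) = 1/(((18702 - 12049) - 20762) + 1/193) = 1/((6653 - 20762) + 1/193) = 1/(-14109 + 1/193) = 1/(-2723036/193) = -193/2723036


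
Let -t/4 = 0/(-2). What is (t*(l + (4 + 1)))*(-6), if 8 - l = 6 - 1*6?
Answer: 0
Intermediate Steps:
l = 8 (l = 8 - (6 - 1*6) = 8 - (6 - 6) = 8 - 1*0 = 8 + 0 = 8)
t = 0 (t = -0/(-2) = -0*(-1)/2 = -4*0 = 0)
(t*(l + (4 + 1)))*(-6) = (0*(8 + (4 + 1)))*(-6) = (0*(8 + 5))*(-6) = (0*13)*(-6) = 0*(-6) = 0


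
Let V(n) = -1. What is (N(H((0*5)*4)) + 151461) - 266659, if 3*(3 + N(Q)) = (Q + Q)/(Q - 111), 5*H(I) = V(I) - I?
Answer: -96077633/834 ≈ -1.1520e+5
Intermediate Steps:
H(I) = -1/5 - I/5 (H(I) = (-1 - I)/5 = -1/5 - I/5)
N(Q) = -3 + 2*Q/(3*(-111 + Q)) (N(Q) = -3 + ((Q + Q)/(Q - 111))/3 = -3 + ((2*Q)/(-111 + Q))/3 = -3 + (2*Q/(-111 + Q))/3 = -3 + 2*Q/(3*(-111 + Q)))
(N(H((0*5)*4)) + 151461) - 266659 = ((999 - 7*(-1/5 - 0*5*4/5))/(3*(-111 + (-1/5 - 0*5*4/5))) + 151461) - 266659 = ((999 - 7*(-1/5 - 0*4))/(3*(-111 + (-1/5 - 0*4))) + 151461) - 266659 = ((999 - 7*(-1/5 - 1/5*0))/(3*(-111 + (-1/5 - 1/5*0))) + 151461) - 266659 = ((999 - 7*(-1/5 + 0))/(3*(-111 + (-1/5 + 0))) + 151461) - 266659 = ((999 - 7*(-1/5))/(3*(-111 - 1/5)) + 151461) - 266659 = ((999 + 7/5)/(3*(-556/5)) + 151461) - 266659 = ((1/3)*(-5/556)*(5002/5) + 151461) - 266659 = (-2501/834 + 151461) - 266659 = 126315973/834 - 266659 = -96077633/834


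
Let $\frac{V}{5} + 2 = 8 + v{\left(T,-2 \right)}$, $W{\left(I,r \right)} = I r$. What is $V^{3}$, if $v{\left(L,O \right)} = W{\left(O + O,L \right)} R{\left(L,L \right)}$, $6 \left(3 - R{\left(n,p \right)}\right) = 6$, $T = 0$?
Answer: $27000$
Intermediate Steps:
$R{\left(n,p \right)} = 2$ ($R{\left(n,p \right)} = 3 - 1 = 2$)
$v{\left(L,O \right)} = 4 L O$ ($v{\left(L,O \right)} = \left(O + O\right) L 2 = 2 O L 2 = 2 L O 2 = 4 L O$)
$V = 30$ ($V = -10 + 5 \left(8 + 4 \cdot 0 \left(-2\right)\right) = -10 + 5 \left(8 + 0\right) = -10 + 5 \cdot 8 = -10 + 40 = 30$)
$V^{3} = 30^{3} = 27000$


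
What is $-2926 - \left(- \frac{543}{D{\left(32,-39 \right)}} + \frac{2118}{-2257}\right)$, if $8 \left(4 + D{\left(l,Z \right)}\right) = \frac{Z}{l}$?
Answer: $- \frac{7331522488}{2399191} \approx -3055.8$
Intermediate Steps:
$D{\left(l,Z \right)} = -4 + \frac{Z}{8 l}$ ($D{\left(l,Z \right)} = -4 + \frac{Z \frac{1}{l}}{8} = -4 + \frac{Z}{8 l}$)
$-2926 - \left(- \frac{543}{D{\left(32,-39 \right)}} + \frac{2118}{-2257}\right) = -2926 - \left(- \frac{543}{-4 + \frac{1}{8} \left(-39\right) \frac{1}{32}} + \frac{2118}{-2257}\right) = -2926 - \left(- \frac{543}{-4 + \frac{1}{8} \left(-39\right) \frac{1}{32}} + 2118 \left(- \frac{1}{2257}\right)\right) = -2926 - \left(- \frac{543}{-4 - \frac{39}{256}} - \frac{2118}{2257}\right) = -2926 - \left(- \frac{543}{- \frac{1063}{256}} - \frac{2118}{2257}\right) = -2926 - \left(\left(-543\right) \left(- \frac{256}{1063}\right) - \frac{2118}{2257}\right) = -2926 - \left(\frac{139008}{1063} - \frac{2118}{2257}\right) = -2926 - \frac{311489622}{2399191} = - \frac{7331522488}{2399191}$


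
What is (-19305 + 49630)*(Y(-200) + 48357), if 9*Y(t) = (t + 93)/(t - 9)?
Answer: 2758350597800/1881 ≈ 1.4664e+9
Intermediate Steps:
Y(t) = (93 + t)/(9*(-9 + t)) (Y(t) = ((t + 93)/(t - 9))/9 = ((93 + t)/(-9 + t))/9 = (93 + t)/(9*(-9 + t)))
(-19305 + 49630)*(Y(-200) + 48357) = (-19305 + 49630)*((93 - 200)/(9*(-9 - 200)) + 48357) = 30325*((1/9)*(-107)/(-209) + 48357) = 30325*((1/9)*(-1/209)*(-107) + 48357) = 30325*(107/1881 + 48357) = 30325*(90959624/1881) = 2758350597800/1881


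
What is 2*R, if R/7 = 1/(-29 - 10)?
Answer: -14/39 ≈ -0.35897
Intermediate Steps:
R = -7/39 (R = 7/(-29 - 10) = 7/(-39) = 7*(-1/39) = -7/39 ≈ -0.17949)
2*R = 2*(-7/39) = -14/39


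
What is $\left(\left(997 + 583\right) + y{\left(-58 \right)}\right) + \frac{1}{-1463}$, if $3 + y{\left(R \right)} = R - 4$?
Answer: $\frac{2216444}{1463} \approx 1515.0$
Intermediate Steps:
$y{\left(R \right)} = -7 + R$ ($y{\left(R \right)} = -3 + \left(R - 4\right) = -3 + \left(-4 + R\right) = -7 + R$)
$\left(\left(997 + 583\right) + y{\left(-58 \right)}\right) + \frac{1}{-1463} = \left(\left(997 + 583\right) - 65\right) + \frac{1}{-1463} = \left(1580 - 65\right) - \frac{1}{1463} = 1515 - \frac{1}{1463} = \frac{2216444}{1463}$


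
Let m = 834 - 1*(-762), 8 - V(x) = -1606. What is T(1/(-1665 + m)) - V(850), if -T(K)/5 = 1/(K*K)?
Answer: -25419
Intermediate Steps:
V(x) = 1614 (V(x) = 8 - 1*(-1606) = 8 + 1606 = 1614)
m = 1596 (m = 834 + 762 = 1596)
T(K) = -5/K²
T(1/(-1665 + m)) - V(850) = -5*(-1665 + 1596)² - 1*1614 = -5/(1/(-69))² - 1614 = -5/(-1/69)² - 1614 = -5*4761 - 1614 = -23805 - 1614 = -25419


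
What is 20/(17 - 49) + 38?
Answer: 299/8 ≈ 37.375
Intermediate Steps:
20/(17 - 49) + 38 = 20/(-32) + 38 = -1/32*20 + 38 = -5/8 + 38 = 299/8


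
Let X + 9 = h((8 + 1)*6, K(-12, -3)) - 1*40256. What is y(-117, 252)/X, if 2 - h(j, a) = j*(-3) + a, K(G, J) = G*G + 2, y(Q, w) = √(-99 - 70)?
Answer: -13*I/40247 ≈ -0.00032301*I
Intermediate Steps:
y(Q, w) = 13*I (y(Q, w) = √(-169) = 13*I)
K(G, J) = 2 + G² (K(G, J) = G² + 2 = 2 + G²)
h(j, a) = 2 - a + 3*j (h(j, a) = 2 - (j*(-3) + a) = 2 - (-3*j + a) = 2 - (a - 3*j) = 2 + (-a + 3*j) = 2 - a + 3*j)
X = -40247 (X = -9 + ((2 - (2 + (-12)²) + 3*((8 + 1)*6)) - 1*40256) = -9 + ((2 - (2 + 144) + 3*(9*6)) - 40256) = -9 + ((2 - 1*146 + 3*54) - 40256) = -9 + ((2 - 146 + 162) - 40256) = -9 + (18 - 40256) = -9 - 40238 = -40247)
y(-117, 252)/X = (13*I)/(-40247) = (13*I)*(-1/40247) = -13*I/40247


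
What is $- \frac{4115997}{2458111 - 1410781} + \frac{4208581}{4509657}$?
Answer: $- \frac{174740265979}{58309865010} \approx -2.9968$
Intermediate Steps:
$- \frac{4115997}{2458111 - 1410781} + \frac{4208581}{4509657} = - \frac{4115997}{2458111 - 1410781} + 4208581 \cdot \frac{1}{4509657} = - \frac{4115997}{1047330} + \frac{4208581}{4509657} = \left(-4115997\right) \frac{1}{1047330} + \frac{4208581}{4509657} = - \frac{457333}{116370} + \frac{4208581}{4509657} = - \frac{174740265979}{58309865010}$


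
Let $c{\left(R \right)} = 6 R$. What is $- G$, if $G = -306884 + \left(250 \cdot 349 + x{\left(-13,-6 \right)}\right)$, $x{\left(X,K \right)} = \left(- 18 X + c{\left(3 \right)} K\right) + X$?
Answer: $219521$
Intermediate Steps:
$x{\left(X,K \right)} = - 17 X + 18 K$ ($x{\left(X,K \right)} = \left(- 18 X + 6 \cdot 3 K\right) + X = \left(- 18 X + 18 K\right) + X = - 17 X + 18 K$)
$G = -219521$ ($G = -306884 + \left(250 \cdot 349 + \left(\left(-17\right) \left(-13\right) + 18 \left(-6\right)\right)\right) = -306884 + \left(87250 + \left(221 - 108\right)\right) = -306884 + \left(87250 + 113\right) = -306884 + 87363 = -219521$)
$- G = \left(-1\right) \left(-219521\right) = 219521$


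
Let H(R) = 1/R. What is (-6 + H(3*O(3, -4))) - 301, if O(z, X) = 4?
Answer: -3683/12 ≈ -306.92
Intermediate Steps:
H(R) = 1/R
(-6 + H(3*O(3, -4))) - 301 = (-6 + 1/(3*4)) - 301 = (-6 + 1/12) - 301 = -71/12 - 301 = -3683/12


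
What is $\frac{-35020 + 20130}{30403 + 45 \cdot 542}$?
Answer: $- \frac{14890}{54793} \approx -0.27175$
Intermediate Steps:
$\frac{-35020 + 20130}{30403 + 45 \cdot 542} = - \frac{14890}{30403 + 24390} = - \frac{14890}{54793}$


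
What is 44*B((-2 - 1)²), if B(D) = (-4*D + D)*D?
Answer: -10692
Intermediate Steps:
B(D) = -3*D² (B(D) = (-3*D)*D = -3*D²)
44*B((-2 - 1)²) = 44*(-3*(-2 - 1)⁴) = 44*(-3*((-3)²)²) = 44*(-3*9²) = 44*(-3*81) = 44*(-243) = -10692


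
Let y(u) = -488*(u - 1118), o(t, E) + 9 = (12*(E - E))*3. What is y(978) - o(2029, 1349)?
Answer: 68329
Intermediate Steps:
o(t, E) = -9 (o(t, E) = -9 + (12*(E - E))*3 = -9 + (12*0)*3 = -9 + 0*3 = -9 + 0 = -9)
y(u) = 545584 - 488*u (y(u) = -488*(-1118 + u) = 545584 - 488*u)
y(978) - o(2029, 1349) = (545584 - 488*978) - 1*(-9) = (545584 - 477264) + 9 = 68320 + 9 = 68329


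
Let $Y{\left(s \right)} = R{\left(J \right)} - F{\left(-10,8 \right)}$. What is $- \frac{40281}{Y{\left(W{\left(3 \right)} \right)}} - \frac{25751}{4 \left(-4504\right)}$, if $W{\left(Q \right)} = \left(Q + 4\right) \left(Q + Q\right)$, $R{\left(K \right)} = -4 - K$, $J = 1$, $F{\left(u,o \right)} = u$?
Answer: $- \frac{725573741}{90080} \approx -8054.8$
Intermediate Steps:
$W{\left(Q \right)} = 2 Q \left(4 + Q\right)$ ($W{\left(Q \right)} = \left(4 + Q\right) 2 Q = 2 Q \left(4 + Q\right)$)
$Y{\left(s \right)} = 5$ ($Y{\left(s \right)} = \left(-4 - 1\right) - -10 = \left(-4 - 1\right) + 10 = -5 + 10 = 5$)
$- \frac{40281}{Y{\left(W{\left(3 \right)} \right)}} - \frac{25751}{4 \left(-4504\right)} = - \frac{40281}{5} - \frac{25751}{4 \left(-4504\right)} = \left(-40281\right) \frac{1}{5} - \frac{25751}{-18016} = - \frac{40281}{5} - - \frac{25751}{18016} = - \frac{40281}{5} + \frac{25751}{18016} = - \frac{725573741}{90080}$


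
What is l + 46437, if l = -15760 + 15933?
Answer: 46610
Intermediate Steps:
l = 173
l + 46437 = 173 + 46437 = 46610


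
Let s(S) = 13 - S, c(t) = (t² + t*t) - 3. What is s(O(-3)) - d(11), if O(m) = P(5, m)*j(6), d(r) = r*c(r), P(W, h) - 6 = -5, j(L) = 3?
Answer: -2619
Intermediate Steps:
c(t) = -3 + 2*t² (c(t) = (t² + t²) - 3 = 2*t² - 3 = -3 + 2*t²)
P(W, h) = 1 (P(W, h) = 6 - 5 = 1)
d(r) = r*(-3 + 2*r²)
O(m) = 3 (O(m) = 1*3 = 3)
s(O(-3)) - d(11) = (13 - 1*3) - 11*(-3 + 2*11²) = (13 - 3) - 11*(-3 + 2*121) = 10 - 11*(-3 + 242) = 10 - 11*239 = 10 - 1*2629 = 10 - 2629 = -2619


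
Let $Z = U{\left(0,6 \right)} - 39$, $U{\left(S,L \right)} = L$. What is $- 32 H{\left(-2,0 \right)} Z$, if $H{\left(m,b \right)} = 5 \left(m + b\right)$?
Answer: $-10560$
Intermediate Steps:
$H{\left(m,b \right)} = 5 b + 5 m$ ($H{\left(m,b \right)} = 5 \left(b + m\right) = 5 b + 5 m$)
$Z = -33$ ($Z = 6 - 39 = -33$)
$- 32 H{\left(-2,0 \right)} Z = - 32 \left(5 \cdot 0 + 5 \left(-2\right)\right) \left(-33\right) = - 32 \left(0 - 10\right) \left(-33\right) = \left(-32\right) \left(-10\right) \left(-33\right) = 320 \left(-33\right) = -10560$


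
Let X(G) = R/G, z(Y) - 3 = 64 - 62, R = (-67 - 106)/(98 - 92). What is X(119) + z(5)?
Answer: 3397/714 ≈ 4.7577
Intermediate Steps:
R = -173/6 ≈ -28.833
z(Y) = 5 (z(Y) = 3 + (64 - 62) = 3 + 2 = 5)
X(G) = -173/(6*G)
X(119) + z(5) = -173/6/119 + 5 = -173/6*1/119 + 5 = -173/714 + 5 = 3397/714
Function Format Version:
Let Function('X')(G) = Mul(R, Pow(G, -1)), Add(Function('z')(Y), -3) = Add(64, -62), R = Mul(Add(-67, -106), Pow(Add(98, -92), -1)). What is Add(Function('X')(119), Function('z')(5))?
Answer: Rational(3397, 714) ≈ 4.7577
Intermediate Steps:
R = Rational(-173, 6) (R = Mul(-173, Pow(6, -1)) = Mul(-173, Rational(1, 6)) = Rational(-173, 6) ≈ -28.833)
Function('z')(Y) = 5 (Function('z')(Y) = Add(3, Add(64, -62)) = Add(3, 2) = 5)
Function('X')(G) = Mul(Rational(-173, 6), Pow(G, -1))
Add(Function('X')(119), Function('z')(5)) = Add(Mul(Rational(-173, 6), Pow(119, -1)), 5) = Add(Mul(Rational(-173, 6), Rational(1, 119)), 5) = Add(Rational(-173, 714), 5) = Rational(3397, 714)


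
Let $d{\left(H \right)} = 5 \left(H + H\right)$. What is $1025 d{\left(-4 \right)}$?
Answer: $-41000$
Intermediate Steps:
$d{\left(H \right)} = 10 H$ ($d{\left(H \right)} = 5 \cdot 2 H = 10 H$)
$1025 d{\left(-4 \right)} = 1025 \cdot 10 \left(-4\right) = 1025 \left(-40\right) = -41000$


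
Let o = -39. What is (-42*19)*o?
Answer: 31122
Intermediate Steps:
(-42*19)*o = -42*19*(-39) = -798*(-39) = 31122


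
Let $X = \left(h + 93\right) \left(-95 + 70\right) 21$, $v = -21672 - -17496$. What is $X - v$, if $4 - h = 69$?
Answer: $-10524$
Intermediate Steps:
$h = -65$ ($h = 4 - 69 = -65$)
$v = -4176$ ($v = -21672 + 17496 = -4176$)
$X = -14700$ ($X = \left(-65 + 93\right) \left(-95 + 70\right) 21 = 28 \left(-25\right) 21 = \left(-700\right) 21 = -14700$)
$X - v = -14700 - -4176 = -14700 + 4176 = -10524$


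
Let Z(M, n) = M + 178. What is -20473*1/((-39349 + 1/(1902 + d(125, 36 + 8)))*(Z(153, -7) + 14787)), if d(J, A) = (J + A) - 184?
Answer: 38632551/1122535114316 ≈ 3.4415e-5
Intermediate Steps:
Z(M, n) = 178 + M
d(J, A) = -184 + A + J (d(J, A) = (A + J) - 184 = -184 + A + J)
-20473*1/((-39349 + 1/(1902 + d(125, 36 + 8)))*(Z(153, -7) + 14787)) = -20473*1/((-39349 + 1/(1902 + (-184 + (36 + 8) + 125)))*((178 + 153) + 14787)) = -20473*1/((-39349 + 1/(1902 + (-184 + 44 + 125)))*(331 + 14787)) = -20473*1/(15118*(-39349 + 1/(1902 - 15))) = -20473*1/(15118*(-39349 + 1/1887)) = -20473/((-74251562/1887*15118)) = -20473/(-1122535114316/1887) = -20473*(-1887/1122535114316) = 38632551/1122535114316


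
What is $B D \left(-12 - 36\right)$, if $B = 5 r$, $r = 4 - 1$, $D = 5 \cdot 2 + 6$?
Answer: $-11520$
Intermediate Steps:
$D = 16$ ($D = 10 + 6 = 16$)
$r = 3$
$B = 15$ ($B = 5 \cdot 3 = 15$)
$B D \left(-12 - 36\right) = 15 \cdot 16 \left(-12 - 36\right) = 15 \cdot 16 \left(-48\right) = 15 \left(-768\right) = -11520$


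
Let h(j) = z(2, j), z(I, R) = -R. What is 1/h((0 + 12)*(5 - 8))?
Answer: 1/36 ≈ 0.027778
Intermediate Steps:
h(j) = -j
1/h((0 + 12)*(5 - 8)) = 1/(-(0 + 12)*(5 - 8)) = 1/(-12*(-3)) = 1/(-1*(-36)) = 1/36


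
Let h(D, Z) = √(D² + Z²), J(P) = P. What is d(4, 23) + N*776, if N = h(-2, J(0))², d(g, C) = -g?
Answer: 3100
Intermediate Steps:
N = 4 (N = (√((-2)² + 0²))² = (√(4 + 0))² = (√4)² = 2² = 4)
d(4, 23) + N*776 = -1*4 + 4*776 = -4 + 3104 = 3100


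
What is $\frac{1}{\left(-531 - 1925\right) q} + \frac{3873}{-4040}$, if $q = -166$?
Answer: $- \frac{197375321}{205886480} \approx -0.95866$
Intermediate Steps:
$\frac{1}{\left(-531 - 1925\right) q} + \frac{3873}{-4040} = \frac{1}{\left(-531 - 1925\right) \left(-166\right)} + \frac{3873}{-4040} = \frac{1}{-531 - 1925} \left(- \frac{1}{166}\right) + 3873 \left(- \frac{1}{4040}\right) = \frac{1}{-531 - 1925} \left(- \frac{1}{166}\right) - \frac{3873}{4040} = \frac{1}{-2456} \left(- \frac{1}{166}\right) - \frac{3873}{4040} = \left(- \frac{1}{2456}\right) \left(- \frac{1}{166}\right) - \frac{3873}{4040} = \frac{1}{407696} - \frac{3873}{4040} = - \frac{197375321}{205886480}$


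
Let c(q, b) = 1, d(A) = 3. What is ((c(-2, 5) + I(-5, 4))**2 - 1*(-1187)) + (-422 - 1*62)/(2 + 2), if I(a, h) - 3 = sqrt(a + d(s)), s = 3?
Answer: 1080 + 8*I*sqrt(2) ≈ 1080.0 + 11.314*I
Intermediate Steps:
I(a, h) = 3 + sqrt(3 + a) (I(a, h) = 3 + sqrt(a + 3) = 3 + sqrt(3 + a))
((c(-2, 5) + I(-5, 4))**2 - 1*(-1187)) + (-422 - 1*62)/(2 + 2) = ((1 + (3 + sqrt(3 - 5)))**2 - 1*(-1187)) + (-422 - 1*62)/(2 + 2) = ((1 + (3 + sqrt(-2)))**2 + 1187) + (-422 - 62)/4 = ((1 + (3 + I*sqrt(2)))**2 + 1187) + (1/4)*(-484) = ((4 + I*sqrt(2))**2 + 1187) - 121 = (1187 + (4 + I*sqrt(2))**2) - 121 = 1066 + (4 + I*sqrt(2))**2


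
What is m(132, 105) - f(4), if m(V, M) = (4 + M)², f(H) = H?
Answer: 11877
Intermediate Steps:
m(132, 105) - f(4) = (4 + 105)² - 1*4 = 109² - 4 = 11881 - 4 = 11877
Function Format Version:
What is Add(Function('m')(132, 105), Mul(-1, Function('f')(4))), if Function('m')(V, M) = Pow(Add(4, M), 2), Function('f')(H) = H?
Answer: 11877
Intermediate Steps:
Add(Function('m')(132, 105), Mul(-1, Function('f')(4))) = Add(Pow(Add(4, 105), 2), Mul(-1, 4)) = Add(Pow(109, 2), -4) = Add(11881, -4) = 11877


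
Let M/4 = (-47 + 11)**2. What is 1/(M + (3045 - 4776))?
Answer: 1/3453 ≈ 0.00028960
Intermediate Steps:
M = 5184 (M = 4*(-47 + 11)**2 = 4*(-36)**2 = 4*1296 = 5184)
1/(M + (3045 - 4776)) = 1/(5184 + (3045 - 4776)) = 1/(5184 - 1731) = 1/3453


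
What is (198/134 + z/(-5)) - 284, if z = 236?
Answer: -110457/335 ≈ -329.72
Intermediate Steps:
(198/134 + z/(-5)) - 284 = (198/134 + 236/(-5)) - 284 = (198*(1/134) + 236*(-⅕)) - 284 = (99/67 - 236/5) - 284 = -15317/335 - 284 = -110457/335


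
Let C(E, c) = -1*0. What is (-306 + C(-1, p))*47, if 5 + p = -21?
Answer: -14382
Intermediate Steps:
p = -26 (p = -5 - 21 = -26)
C(E, c) = 0
(-306 + C(-1, p))*47 = (-306 + 0)*47 = -306*47 = -14382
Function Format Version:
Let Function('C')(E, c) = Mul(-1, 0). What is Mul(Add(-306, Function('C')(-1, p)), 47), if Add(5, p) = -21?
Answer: -14382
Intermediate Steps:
p = -26 (p = Add(-5, -21) = -26)
Function('C')(E, c) = 0
Mul(Add(-306, Function('C')(-1, p)), 47) = Mul(Add(-306, 0), 47) = Mul(-306, 47) = -14382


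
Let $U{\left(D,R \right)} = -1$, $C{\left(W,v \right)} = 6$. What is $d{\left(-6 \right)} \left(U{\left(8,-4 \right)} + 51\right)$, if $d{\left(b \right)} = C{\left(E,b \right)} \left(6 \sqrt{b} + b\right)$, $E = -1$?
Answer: $-1800 + 1800 i \sqrt{6} \approx -1800.0 + 4409.1 i$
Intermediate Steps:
$d{\left(b \right)} = 6 b + 36 \sqrt{b}$ ($d{\left(b \right)} = 6 \left(6 \sqrt{b} + b\right) = 6 \left(b + 6 \sqrt{b}\right) = 6 b + 36 \sqrt{b}$)
$d{\left(-6 \right)} \left(U{\left(8,-4 \right)} + 51\right) = \left(6 \left(-6\right) + 36 \sqrt{-6}\right) \left(-1 + 51\right) = \left(-36 + 36 i \sqrt{6}\right) 50 = -1800 + 1800 i \sqrt{6}$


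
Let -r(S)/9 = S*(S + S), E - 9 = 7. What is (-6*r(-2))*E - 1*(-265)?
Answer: 7177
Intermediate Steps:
E = 16 (E = 9 + 7 = 16)
r(S) = -18*S² (r(S) = -9*S*(S + S) = -9*S*2*S = -18*S²)
(-6*r(-2))*E - 1*(-265) = -(-108)*(-2)²*16 - 1*(-265) = -(-108)*4*16 + 265 = -6*(-72)*16 + 265 = 432*16 + 265 = 6912 + 265 = 7177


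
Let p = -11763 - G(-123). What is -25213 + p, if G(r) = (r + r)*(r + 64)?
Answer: -51490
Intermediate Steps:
G(r) = 2*r*(64 + r) (G(r) = (2*r)*(64 + r) = 2*r*(64 + r))
p = -26277 (p = -11763 - 2*(-123)*(64 - 123) = -11763 - 2*(-123)*(-59) = -11763 - 1*14514 = -11763 - 14514 = -26277)
-25213 + p = -25213 - 26277 = -51490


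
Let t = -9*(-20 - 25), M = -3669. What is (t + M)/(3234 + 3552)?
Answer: -544/1131 ≈ -0.48099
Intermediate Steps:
t = 405 (t = -9*(-45) = 405)
(t + M)/(3234 + 3552) = (405 - 3669)/(3234 + 3552) = -3264/6786 = -3264*1/6786 = -544/1131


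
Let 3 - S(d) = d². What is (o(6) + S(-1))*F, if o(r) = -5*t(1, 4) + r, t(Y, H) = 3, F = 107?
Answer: -749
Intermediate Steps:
S(d) = 3 - d²
o(r) = -15 + r (o(r) = -5*3 + r = -15 + r)
(o(6) + S(-1))*F = ((-15 + 6) + (3 - 1*(-1)²))*107 = (-9 + (3 - 1*1))*107 = (-9 + (3 - 1))*107 = (-9 + 2)*107 = -7*107 = -749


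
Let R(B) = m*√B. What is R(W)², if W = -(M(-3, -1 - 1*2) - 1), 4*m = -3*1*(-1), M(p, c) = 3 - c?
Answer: -45/16 ≈ -2.8125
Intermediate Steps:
m = ¾ (m = (-3*1*(-1))/4 = (-3*(-1))/4 = (¼)*3 = ¾ ≈ 0.75000)
W = -5 (W = -((3 - (-1 - 1*2)) - 1) = -((3 - (-1 - 2)) - 1) = -((3 - 1*(-3)) - 1) = -((3 + 3) - 1) = -(6 - 1) = -1*5 = -5)
R(B) = 3*√B/4
R(W)² = (3*√(-5)/4)² = (3*(I*√5)/4)² = (3*I*√5/4)² = -45/16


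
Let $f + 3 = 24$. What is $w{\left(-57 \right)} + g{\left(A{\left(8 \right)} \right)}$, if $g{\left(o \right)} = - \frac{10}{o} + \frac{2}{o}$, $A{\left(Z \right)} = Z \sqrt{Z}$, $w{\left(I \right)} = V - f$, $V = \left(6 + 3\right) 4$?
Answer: $15 - \frac{\sqrt{2}}{4} \approx 14.646$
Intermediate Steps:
$f = 21$ ($f = -3 + 24 = 21$)
$V = 36$ ($V = 9 \cdot 4 = 36$)
$w{\left(I \right)} = 15$ ($w{\left(I \right)} = 36 - 21 = 15$)
$A{\left(Z \right)} = Z^{\frac{3}{2}}$
$g{\left(o \right)} = - \frac{8}{o}$
$w{\left(-57 \right)} + g{\left(A{\left(8 \right)} \right)} = 15 - \frac{8}{8^{\frac{3}{2}}} = 15 - \frac{8}{16 \sqrt{2}} = 15 - 8 \frac{\sqrt{2}}{32} = 15 - \frac{\sqrt{2}}{4}$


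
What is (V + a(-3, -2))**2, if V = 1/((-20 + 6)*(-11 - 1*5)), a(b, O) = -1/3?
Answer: 48841/451584 ≈ 0.10815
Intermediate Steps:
a(b, O) = -1/3 (a(b, O) = -1*1/3 = -1/3)
V = 1/224 (V = 1/((-14)*(-11 - 5)) = -1/14/(-16) = -1/14*(-1/16) = 1/224 ≈ 0.0044643)
(V + a(-3, -2))**2 = (1/224 - 1/3)**2 = (-221/672)**2 = 48841/451584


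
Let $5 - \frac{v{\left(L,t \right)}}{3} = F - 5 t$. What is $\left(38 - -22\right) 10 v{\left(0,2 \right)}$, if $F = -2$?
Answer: $30600$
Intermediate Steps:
$v{\left(L,t \right)} = 21 + 15 t$ ($v{\left(L,t \right)} = 15 - 3 \left(-2 - 5 t\right) = 15 + \left(6 + 15 t\right) = 21 + 15 t$)
$\left(38 - -22\right) 10 v{\left(0,2 \right)} = \left(38 - -22\right) 10 \left(21 + 15 \cdot 2\right) = \left(38 + 22\right) 10 \left(21 + 30\right) = 60 \cdot 10 \cdot 51 = 600 \cdot 51 = 30600$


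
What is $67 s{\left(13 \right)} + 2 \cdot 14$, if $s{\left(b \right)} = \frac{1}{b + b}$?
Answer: $\frac{795}{26} \approx 30.577$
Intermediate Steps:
$s{\left(b \right)} = \frac{1}{2 b}$
$67 s{\left(13 \right)} + 2 \cdot 14 = 67 \frac{1}{2 \cdot 13} + 2 \cdot 14 = 67 \cdot \frac{1}{2} \cdot \frac{1}{13} + 28 = 67 \cdot \frac{1}{26} + 28 = \frac{67}{26} + 28 = \frac{795}{26}$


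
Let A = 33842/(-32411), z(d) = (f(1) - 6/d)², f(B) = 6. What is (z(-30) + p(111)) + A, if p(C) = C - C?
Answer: 30300921/810275 ≈ 37.396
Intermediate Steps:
z(d) = (6 - 6/d)²
p(C) = 0
A = -33842/32411 (A = 33842*(-1/32411) = -33842/32411 ≈ -1.0442)
(z(-30) + p(111)) + A = (36*(-1 - 30)²/(-30)² + 0) - 33842/32411 = (36*(1/900)*(-31)² + 0) - 33842/32411 = (36*(1/900)*961 + 0) - 33842/32411 = (961/25 + 0) - 33842/32411 = 961/25 - 33842/32411 = 30300921/810275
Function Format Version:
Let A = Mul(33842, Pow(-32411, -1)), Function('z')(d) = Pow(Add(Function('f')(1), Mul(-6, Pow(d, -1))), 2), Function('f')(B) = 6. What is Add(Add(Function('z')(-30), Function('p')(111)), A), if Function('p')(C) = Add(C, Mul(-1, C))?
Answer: Rational(30300921, 810275) ≈ 37.396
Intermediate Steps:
Function('z')(d) = Pow(Add(6, Mul(-6, Pow(d, -1))), 2)
Function('p')(C) = 0
A = Rational(-33842, 32411) (A = Mul(33842, Rational(-1, 32411)) = Rational(-33842, 32411) ≈ -1.0442)
Add(Add(Function('z')(-30), Function('p')(111)), A) = Add(Add(Mul(36, Pow(-30, -2), Pow(Add(-1, -30), 2)), 0), Rational(-33842, 32411)) = Add(Add(Mul(36, Rational(1, 900), Pow(-31, 2)), 0), Rational(-33842, 32411)) = Add(Add(Mul(36, Rational(1, 900), 961), 0), Rational(-33842, 32411)) = Add(Add(Rational(961, 25), 0), Rational(-33842, 32411)) = Add(Rational(961, 25), Rational(-33842, 32411)) = Rational(30300921, 810275)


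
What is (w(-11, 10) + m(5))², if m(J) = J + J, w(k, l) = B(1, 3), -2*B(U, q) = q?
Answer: 289/4 ≈ 72.250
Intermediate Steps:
B(U, q) = -q/2
w(k, l) = -3/2 (w(k, l) = -½*3 = -3/2)
m(J) = 2*J
(w(-11, 10) + m(5))² = (-3/2 + 2*5)² = (-3/2 + 10)² = (17/2)² = 289/4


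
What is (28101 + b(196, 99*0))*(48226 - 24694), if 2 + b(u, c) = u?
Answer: 665837940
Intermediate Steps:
b(u, c) = -2 + u
(28101 + b(196, 99*0))*(48226 - 24694) = (28101 + (-2 + 196))*(48226 - 24694) = (28101 + 194)*23532 = 28295*23532 = 665837940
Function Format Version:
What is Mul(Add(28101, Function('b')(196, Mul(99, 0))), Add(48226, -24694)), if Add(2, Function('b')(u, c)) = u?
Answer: 665837940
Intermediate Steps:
Function('b')(u, c) = Add(-2, u)
Mul(Add(28101, Function('b')(196, Mul(99, 0))), Add(48226, -24694)) = Mul(Add(28101, Add(-2, 196)), Add(48226, -24694)) = Mul(Add(28101, 194), 23532) = Mul(28295, 23532) = 665837940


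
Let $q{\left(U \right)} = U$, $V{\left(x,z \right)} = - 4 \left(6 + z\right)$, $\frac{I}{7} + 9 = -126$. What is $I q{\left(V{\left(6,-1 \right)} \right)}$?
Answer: $18900$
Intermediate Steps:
$I = -945$ ($I = -63 + 7 \left(-126\right) = -63 - 882 = -945$)
$V{\left(x,z \right)} = -24 - 4 z$
$I q{\left(V{\left(6,-1 \right)} \right)} = - 945 \left(-24 - -4\right) = - 945 \left(-24 + 4\right) = \left(-945\right) \left(-20\right) = 18900$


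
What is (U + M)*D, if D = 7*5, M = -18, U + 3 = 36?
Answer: 525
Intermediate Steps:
U = 33 (U = -3 + 36 = 33)
D = 35
(U + M)*D = (33 - 18)*35 = 15*35 = 525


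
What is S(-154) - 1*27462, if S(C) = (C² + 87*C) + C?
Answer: -17298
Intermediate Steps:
S(C) = C² + 88*C
S(-154) - 1*27462 = -154*(88 - 154) - 1*27462 = -154*(-66) - 27462 = 10164 - 27462 = -17298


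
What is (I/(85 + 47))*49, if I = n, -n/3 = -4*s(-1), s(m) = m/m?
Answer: 49/11 ≈ 4.4545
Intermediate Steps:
s(m) = 1
n = 12 (n = -(-12) = -3*(-4) = 12)
I = 12
(I/(85 + 47))*49 = (12/(85 + 47))*49 = (12/132)*49 = (12*(1/132))*49 = (1/11)*49 = 49/11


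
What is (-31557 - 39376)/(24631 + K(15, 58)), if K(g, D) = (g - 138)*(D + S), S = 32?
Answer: -70933/13561 ≈ -5.2307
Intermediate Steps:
K(g, D) = (-138 + g)*(32 + D) (K(g, D) = (g - 138)*(D + 32) = (-138 + g)*(32 + D))
(-31557 - 39376)/(24631 + K(15, 58)) = (-31557 - 39376)/(24631 + (-4416 - 138*58 + 32*15 + 58*15)) = -70933/(24631 + (-4416 - 8004 + 480 + 870)) = -70933/(24631 - 11070) = -70933/13561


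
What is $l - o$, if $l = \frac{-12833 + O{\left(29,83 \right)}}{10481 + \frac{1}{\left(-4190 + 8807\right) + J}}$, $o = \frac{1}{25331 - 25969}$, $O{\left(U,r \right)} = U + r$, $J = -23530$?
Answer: $- \frac{76649821511}{63234461488} \approx -1.2122$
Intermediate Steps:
$o = - \frac{1}{638}$ ($o = \frac{1}{-638} = - \frac{1}{638} \approx -0.0015674$)
$l = - \frac{240592273}{198227152}$ ($l = \frac{-12833 + \left(29 + 83\right)}{10481 + \frac{1}{\left(-4190 + 8807\right) - 23530}} = \frac{-12833 + 112}{10481 + \frac{1}{4617 - 23530}} = - \frac{12721}{10481 + \frac{1}{-18913}} = - \frac{12721}{10481 - \frac{1}{18913}} = - \frac{12721}{\frac{198227152}{18913}} = \left(-12721\right) \frac{18913}{198227152} = - \frac{240592273}{198227152} \approx -1.2137$)
$l - o = - \frac{240592273}{198227152} - - \frac{1}{638} = - \frac{240592273}{198227152} + \frac{1}{638} = - \frac{76649821511}{63234461488}$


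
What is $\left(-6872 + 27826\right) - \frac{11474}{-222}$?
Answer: $\frac{2331631}{111} \approx 21006.0$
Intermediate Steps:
$\left(-6872 + 27826\right) - \frac{11474}{-222} = 20954 - - \frac{5737}{111} = 20954 + \frac{5737}{111} = \frac{2331631}{111}$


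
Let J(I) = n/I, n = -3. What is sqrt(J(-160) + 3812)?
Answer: sqrt(6099230)/40 ≈ 61.742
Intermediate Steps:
J(I) = -3/I
sqrt(J(-160) + 3812) = sqrt(-3/(-160) + 3812) = sqrt(-3*(-1/160) + 3812) = sqrt(3/160 + 3812) = sqrt(609923/160) = sqrt(6099230)/40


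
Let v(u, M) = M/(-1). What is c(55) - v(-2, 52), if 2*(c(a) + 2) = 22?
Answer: 61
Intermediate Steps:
c(a) = 9 (c(a) = -2 + (½)*22 = -2 + 11 = 9)
v(u, M) = -M (v(u, M) = M*(-1) = -M)
c(55) - v(-2, 52) = 9 - (-1)*52 = 9 - 1*(-52) = 9 + 52 = 61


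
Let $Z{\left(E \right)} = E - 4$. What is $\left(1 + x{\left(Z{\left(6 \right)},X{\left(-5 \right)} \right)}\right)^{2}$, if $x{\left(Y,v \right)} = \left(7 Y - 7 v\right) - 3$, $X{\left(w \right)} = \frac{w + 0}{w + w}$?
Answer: $\frac{289}{4} \approx 72.25$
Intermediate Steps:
$Z{\left(E \right)} = -4 + E$
$X{\left(w \right)} = \frac{1}{2}$ ($X{\left(w \right)} = \frac{w}{2 w} = w \frac{1}{2 w} = \frac{1}{2}$)
$x{\left(Y,v \right)} = -3 - 7 v + 7 Y$ ($x{\left(Y,v \right)} = \left(- 7 v + 7 Y\right) - 3 = -3 - 7 v + 7 Y$)
$\left(1 + x{\left(Z{\left(6 \right)},X{\left(-5 \right)} \right)}\right)^{2} = \left(1 - \left(\frac{13}{2} - 7 \left(-4 + 6\right)\right)\right)^{2} = \left(1 - - \frac{15}{2}\right)^{2} = \left(1 + \frac{15}{2}\right)^{2} = \left(\frac{17}{2}\right)^{2} = \frac{289}{4}$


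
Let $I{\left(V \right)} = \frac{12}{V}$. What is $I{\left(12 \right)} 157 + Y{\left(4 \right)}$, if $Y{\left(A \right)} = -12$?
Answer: $145$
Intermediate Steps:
$I{\left(12 \right)} 157 + Y{\left(4 \right)} = \frac{12}{12} \cdot 157 - 12 = 12 \cdot \frac{1}{12} \cdot 157 - 12 = 1 \cdot 157 - 12 = 157 - 12 = 145$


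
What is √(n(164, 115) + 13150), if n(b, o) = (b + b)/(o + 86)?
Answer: √531339078/201 ≈ 114.68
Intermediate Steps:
n(b, o) = 2*b/(86 + o) (n(b, o) = (2*b)/(86 + o) = 2*b/(86 + o))
√(n(164, 115) + 13150) = √(2*164/(86 + 115) + 13150) = √(2*164/201 + 13150) = √(2*164*(1/201) + 13150) = √(328/201 + 13150) = √(2643478/201) = √531339078/201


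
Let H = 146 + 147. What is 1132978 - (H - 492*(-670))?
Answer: 803045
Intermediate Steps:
H = 293
1132978 - (H - 492*(-670)) = 1132978 - (293 - 492*(-670)) = 1132978 - (293 + 329640) = 1132978 - 1*329933 = 1132978 - 329933 = 803045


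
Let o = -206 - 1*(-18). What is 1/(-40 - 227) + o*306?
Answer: -15359977/267 ≈ -57528.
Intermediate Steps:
o = -188 (o = -206 + 18 = -188)
1/(-40 - 227) + o*306 = 1/(-40 - 227) - 188*306 = 1/(-267) - 57528 = -1/267 - 57528 = -15359977/267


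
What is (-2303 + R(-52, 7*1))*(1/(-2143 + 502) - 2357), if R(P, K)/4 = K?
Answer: 8799331450/1641 ≈ 5.3622e+6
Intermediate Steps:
R(P, K) = 4*K
(-2303 + R(-52, 7*1))*(1/(-2143 + 502) - 2357) = (-2303 + 4*(7*1))*(1/(-2143 + 502) - 2357) = (-2303 + 4*7)*(1/(-1641) - 2357) = (-2303 + 28)*(-1/1641 - 2357) = -2275*(-3867838/1641) = 8799331450/1641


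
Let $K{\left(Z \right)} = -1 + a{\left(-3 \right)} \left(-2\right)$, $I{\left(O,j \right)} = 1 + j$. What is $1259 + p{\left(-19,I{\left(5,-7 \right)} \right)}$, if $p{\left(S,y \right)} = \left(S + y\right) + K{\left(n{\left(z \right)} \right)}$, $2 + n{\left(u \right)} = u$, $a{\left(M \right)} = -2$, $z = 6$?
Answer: $1237$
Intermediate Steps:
$n{\left(u \right)} = -2 + u$
$K{\left(Z \right)} = 3$ ($K{\left(Z \right)} = -1 - -4 = -1 + 4 = 3$)
$p{\left(S,y \right)} = 3 + S + y$ ($p{\left(S,y \right)} = \left(S + y\right) + 3 = 3 + S + y$)
$1259 + p{\left(-19,I{\left(5,-7 \right)} \right)} = 1259 + \left(3 - 19 + \left(1 - 7\right)\right) = 1259 - 22 = 1237$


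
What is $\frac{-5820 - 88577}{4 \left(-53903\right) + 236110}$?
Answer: $- \frac{94397}{20498} \approx -4.6052$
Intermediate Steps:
$\frac{-5820 - 88577}{4 \left(-53903\right) + 236110} = - \frac{94397}{-215612 + 236110} = - \frac{94397}{20498}$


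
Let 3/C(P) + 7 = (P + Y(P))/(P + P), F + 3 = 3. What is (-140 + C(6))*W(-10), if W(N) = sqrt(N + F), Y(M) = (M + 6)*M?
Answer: -146*I*sqrt(10) ≈ -461.69*I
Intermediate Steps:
F = 0 (F = -3 + 3 = 0)
Y(M) = M*(6 + M) (Y(M) = (6 + M)*M = M*(6 + M))
C(P) = 3/(-7 + (P + P*(6 + P))/(2*P)) (C(P) = 3/(-7 + (P + P*(6 + P))/(P + P)) = 3/(-7 + (P + P*(6 + P))/((2*P))) = 3/(-7 + (P + P*(6 + P))*(1/(2*P))) = 3/(-7 + (P + P*(6 + P))/(2*P)))
W(N) = sqrt(N) (W(N) = sqrt(N + 0) = sqrt(N))
(-140 + C(6))*W(-10) = (-140 + 6/(-7 + 6))*sqrt(-10) = (-140 + 6/(-1))*(I*sqrt(10)) = (-140 + 6*(-1))*(I*sqrt(10)) = (-140 - 6)*(I*sqrt(10)) = -146*I*sqrt(10)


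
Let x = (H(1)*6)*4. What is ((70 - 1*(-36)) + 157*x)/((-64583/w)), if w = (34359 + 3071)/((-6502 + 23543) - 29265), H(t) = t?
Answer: 36250955/197365648 ≈ 0.18367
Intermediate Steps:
w = -18715/6112 (w = 37430/(17041 - 29265) = 37430/(-12224) = 37430*(-1/12224) = -18715/6112 ≈ -3.0620)
x = 24 (x = (1*6)*4 = 6*4 = 24)
((70 - 1*(-36)) + 157*x)/((-64583/w)) = ((70 - 1*(-36)) + 157*24)/((-64583/(-18715/6112))) = ((70 + 36) + 3768)/((-64583*(-6112/18715))) = (106 + 3768)/(394731296/18715) = 3874*(18715/394731296) = 36250955/197365648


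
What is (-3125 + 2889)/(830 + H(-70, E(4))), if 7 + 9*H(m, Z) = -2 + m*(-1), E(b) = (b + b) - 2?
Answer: -2124/7531 ≈ -0.28203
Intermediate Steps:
E(b) = -2 + 2*b (E(b) = 2*b - 2 = -2 + 2*b)
H(m, Z) = -1 - m/9 (H(m, Z) = -7/9 + (-2 + m*(-1))/9 = -7/9 + (-2 - m)/9 = -7/9 + (-2/9 - m/9) = -1 - m/9)
(-3125 + 2889)/(830 + H(-70, E(4))) = (-3125 + 2889)/(830 + (-1 - ⅑*(-70))) = -236/(830 + (-1 + 70/9)) = -236/(830 + 61/9) = -236/7531/9 = -236*9/7531 = -2124/7531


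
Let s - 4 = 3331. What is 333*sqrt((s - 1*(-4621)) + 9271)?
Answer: 333*sqrt(17227) ≈ 43707.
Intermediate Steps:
s = 3335 (s = 4 + 3331 = 3335)
333*sqrt((s - 1*(-4621)) + 9271) = 333*sqrt((3335 - 1*(-4621)) + 9271) = 333*sqrt((3335 + 4621) + 9271) = 333*sqrt(7956 + 9271) = 333*sqrt(17227)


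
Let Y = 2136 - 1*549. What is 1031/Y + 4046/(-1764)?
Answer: -109579/66654 ≈ -1.6440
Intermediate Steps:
Y = 1587 (Y = 2136 - 549 = 1587)
1031/Y + 4046/(-1764) = 1031/1587 + 4046/(-1764) = 1031*(1/1587) + 4046*(-1/1764) = 1031/1587 - 289/126 = -109579/66654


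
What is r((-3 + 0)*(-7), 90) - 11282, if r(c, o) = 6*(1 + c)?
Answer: -11150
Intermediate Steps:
r(c, o) = 6 + 6*c
r((-3 + 0)*(-7), 90) - 11282 = (6 + 6*((-3 + 0)*(-7))) - 11282 = (6 + 6*(-3*(-7))) - 11282 = (6 + 6*21) - 11282 = (6 + 126) - 11282 = 132 - 11282 = -11150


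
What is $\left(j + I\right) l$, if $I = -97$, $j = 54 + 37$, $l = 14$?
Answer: $-84$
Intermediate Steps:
$j = 91$
$\left(j + I\right) l = \left(91 - 97\right) 14 = \left(-6\right) 14 = -84$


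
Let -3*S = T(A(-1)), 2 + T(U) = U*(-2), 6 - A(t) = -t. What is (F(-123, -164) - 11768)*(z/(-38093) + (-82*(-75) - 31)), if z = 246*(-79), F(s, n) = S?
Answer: -2742311933764/38093 ≈ -7.1990e+7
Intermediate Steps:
A(t) = 6 + t (A(t) = 6 - (-1)*t = 6 + t)
T(U) = -2 - 2*U (T(U) = -2 + U*(-2) = -2 - 2*U)
S = 4 (S = -(-2 - 2*(6 - 1))/3 = -(-2 - 2*5)/3 = -(-2 - 10)/3 = -⅓*(-12) = 4)
F(s, n) = 4
z = -19434
(F(-123, -164) - 11768)*(z/(-38093) + (-82*(-75) - 31)) = (4 - 11768)*(-19434/(-38093) + (-82*(-75) - 31)) = -11764*(-19434*(-1/38093) + (6150 - 31)) = -11764*(19434/38093 + 6119) = -11764*233110501/38093 = -2742311933764/38093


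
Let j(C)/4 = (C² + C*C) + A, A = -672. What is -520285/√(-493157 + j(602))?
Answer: -520285*√267043/801129 ≈ -335.61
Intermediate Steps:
j(C) = -2688 + 8*C² (j(C) = 4*((C² + C*C) - 672) = 4*((C² + C²) - 672) = 4*(2*C² - 672) = 4*(-672 + 2*C²) = -2688 + 8*C²)
-520285/√(-493157 + j(602)) = -520285/√(-493157 + (-2688 + 8*602²)) = -520285/√(-493157 + (-2688 + 8*362404)) = -520285/√(-493157 + (-2688 + 2899232)) = -520285/√(-493157 + 2896544) = -520285*√267043/801129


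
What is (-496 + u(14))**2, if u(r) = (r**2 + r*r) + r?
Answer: 8100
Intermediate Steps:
u(r) = r + 2*r**2 (u(r) = (r**2 + r**2) + r = 2*r**2 + r = r + 2*r**2)
(-496 + u(14))**2 = (-496 + 14*(1 + 2*14))**2 = (-496 + 14*(1 + 28))**2 = (-496 + 14*29)**2 = (-496 + 406)**2 = (-90)**2 = 8100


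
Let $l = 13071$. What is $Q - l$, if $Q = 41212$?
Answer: $28141$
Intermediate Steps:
$Q - l = 41212 - 13071 = 28141$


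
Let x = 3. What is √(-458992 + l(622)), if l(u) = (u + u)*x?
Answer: 2*I*√113815 ≈ 674.73*I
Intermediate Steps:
l(u) = 6*u (l(u) = (u + u)*3 = (2*u)*3 = 6*u)
√(-458992 + l(622)) = √(-458992 + 6*622) = √(-458992 + 3732) = √(-455260) = 2*I*√113815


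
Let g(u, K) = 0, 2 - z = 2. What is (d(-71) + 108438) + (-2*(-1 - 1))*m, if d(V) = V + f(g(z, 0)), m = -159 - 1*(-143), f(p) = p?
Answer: 108303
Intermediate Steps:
z = 0 (z = 2 - 1*2 = 2 - 2 = 0)
m = -16 (m = -159 + 143 = -16)
d(V) = V (d(V) = V + 0 = V)
(d(-71) + 108438) + (-2*(-1 - 1))*m = (-71 + 108438) - 2*(-1 - 1)*(-16) = 108367 - 2*(-2)*(-16) = 108367 + 4*(-16) = 108367 - 64 = 108303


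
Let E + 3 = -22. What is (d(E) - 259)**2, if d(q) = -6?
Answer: 70225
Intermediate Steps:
E = -25 (E = -3 - 22 = -25)
(d(E) - 259)**2 = (-6 - 259)**2 = (-265)**2 = 70225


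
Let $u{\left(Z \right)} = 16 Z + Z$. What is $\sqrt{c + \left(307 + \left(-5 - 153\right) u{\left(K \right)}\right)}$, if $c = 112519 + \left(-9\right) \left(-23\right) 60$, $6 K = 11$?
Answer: $\frac{\sqrt{1082895}}{3} \approx 346.87$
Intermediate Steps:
$K = \frac{11}{6}$ ($K = \frac{1}{6} \cdot 11 = \frac{11}{6} \approx 1.8333$)
$u{\left(Z \right)} = 17 Z$
$c = 124939$ ($c = 112519 + 207 \cdot 60 = 112519 + 12420 = 124939$)
$\sqrt{c + \left(307 + \left(-5 - 153\right) u{\left(K \right)}\right)} = \sqrt{124939 + \left(307 + \left(-5 - 153\right) 17 \cdot \frac{11}{6}\right)} = \sqrt{124939 + \left(307 - \frac{14773}{3}\right)} = \sqrt{124939 - \frac{13852}{3}} = \sqrt{\frac{360965}{3}} = \frac{\sqrt{1082895}}{3}$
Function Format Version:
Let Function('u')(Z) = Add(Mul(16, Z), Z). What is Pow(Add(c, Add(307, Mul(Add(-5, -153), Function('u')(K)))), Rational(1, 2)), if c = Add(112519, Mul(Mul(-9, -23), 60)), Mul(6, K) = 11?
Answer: Mul(Rational(1, 3), Pow(1082895, Rational(1, 2))) ≈ 346.87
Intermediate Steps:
K = Rational(11, 6) (K = Mul(Rational(1, 6), 11) = Rational(11, 6) ≈ 1.8333)
Function('u')(Z) = Mul(17, Z)
c = 124939 (c = Add(112519, Mul(207, 60)) = Add(112519, 12420) = 124939)
Pow(Add(c, Add(307, Mul(Add(-5, -153), Function('u')(K)))), Rational(1, 2)) = Pow(Add(124939, Add(307, Mul(Add(-5, -153), Mul(17, Rational(11, 6))))), Rational(1, 2)) = Pow(Add(124939, Add(307, Mul(-158, Rational(187, 6)))), Rational(1, 2)) = Pow(Add(124939, Add(307, Rational(-14773, 3))), Rational(1, 2)) = Pow(Add(124939, Rational(-13852, 3)), Rational(1, 2)) = Pow(Rational(360965, 3), Rational(1, 2)) = Mul(Rational(1, 3), Pow(1082895, Rational(1, 2)))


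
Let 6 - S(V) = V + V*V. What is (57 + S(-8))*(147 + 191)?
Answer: 2366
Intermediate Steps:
S(V) = 6 - V - V² (S(V) = 6 - (V + V*V) = 6 - (V + V²) = 6 + (-V - V²) = 6 - V - V²)
(57 + S(-8))*(147 + 191) = (57 + (6 - 1*(-8) - 1*(-8)²))*(147 + 191) = (57 + (6 + 8 - 1*64))*338 = (57 + (6 + 8 - 64))*338 = (57 - 50)*338 = 7*338 = 2366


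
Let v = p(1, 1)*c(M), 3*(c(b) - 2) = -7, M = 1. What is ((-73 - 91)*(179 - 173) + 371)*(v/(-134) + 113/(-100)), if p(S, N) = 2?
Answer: 13861769/20100 ≈ 689.64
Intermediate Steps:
c(b) = -⅓ (c(b) = 2 + (⅓)*(-7) = 2 - 7/3 = -⅓)
v = -⅔ (v = 2*(-⅓) = -⅔ ≈ -0.66667)
((-73 - 91)*(179 - 173) + 371)*(v/(-134) + 113/(-100)) = ((-73 - 91)*(179 - 173) + 371)*(-⅔/(-134) + 113/(-100)) = (-164*6 + 371)*(-⅔*(-1/134) + 113*(-1/100)) = (-984 + 371)*(1/201 - 113/100) = -613*(-22613/20100) = 13861769/20100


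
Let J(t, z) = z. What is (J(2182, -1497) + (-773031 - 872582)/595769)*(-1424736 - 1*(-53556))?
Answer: 1225165518151080/595769 ≈ 2.0564e+9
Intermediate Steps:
(J(2182, -1497) + (-773031 - 872582)/595769)*(-1424736 - 1*(-53556)) = (-1497 + (-773031 - 872582)/595769)*(-1424736 - 1*(-53556)) = (-1497 - 1645613*1/595769)*(-1424736 + 53556) = (-1497 - 1645613/595769)*(-1371180) = -893511806/595769*(-1371180) = 1225165518151080/595769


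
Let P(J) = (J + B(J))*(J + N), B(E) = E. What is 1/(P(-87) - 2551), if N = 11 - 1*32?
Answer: 1/16241 ≈ 6.1573e-5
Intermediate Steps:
N = -21 (N = 11 - 32 = -21)
P(J) = 2*J*(-21 + J) (P(J) = (J + J)*(J - 21) = (2*J)*(-21 + J) = 2*J*(-21 + J))
1/(P(-87) - 2551) = 1/(2*(-87)*(-21 - 87) - 2551) = 1/(2*(-87)*(-108) - 2551) = 1/(18792 - 2551) = 1/16241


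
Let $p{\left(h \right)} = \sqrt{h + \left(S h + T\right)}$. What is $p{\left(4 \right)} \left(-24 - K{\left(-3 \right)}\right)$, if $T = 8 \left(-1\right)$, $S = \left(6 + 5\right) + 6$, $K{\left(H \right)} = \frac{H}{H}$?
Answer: $-200$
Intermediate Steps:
$K{\left(H \right)} = 1$
$S = 17$ ($S = 11 + 6 = 17$)
$T = -8$
$p{\left(h \right)} = \sqrt{-8 + 18 h}$ ($p{\left(h \right)} = \sqrt{h + \left(17 h - 8\right)} = \sqrt{h + \left(-8 + 17 h\right)} = \sqrt{-8 + 18 h}$)
$p{\left(4 \right)} \left(-24 - K{\left(-3 \right)}\right) = \sqrt{-8 + 18 \cdot 4} \left(-24 - 1\right) = \sqrt{-8 + 72} \left(-24 - 1\right) = \sqrt{64} \left(-25\right) = 8 \left(-25\right) = -200$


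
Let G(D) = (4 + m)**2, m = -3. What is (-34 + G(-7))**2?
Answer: 1089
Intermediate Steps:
G(D) = 1 (G(D) = (4 - 3)**2 = 1**2 = 1)
(-34 + G(-7))**2 = (-34 + 1)**2 = (-33)**2 = 1089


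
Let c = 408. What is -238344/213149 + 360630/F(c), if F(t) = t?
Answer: 12795113253/14494132 ≈ 882.78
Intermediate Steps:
-238344/213149 + 360630/F(c) = -238344/213149 + 360630/408 = -238344*1/213149 + 360630*(1/408) = -238344/213149 + 60105/68 = 12795113253/14494132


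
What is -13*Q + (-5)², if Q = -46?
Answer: 623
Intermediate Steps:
-13*Q + (-5)² = -13*(-46) + (-5)² = 598 + 25 = 623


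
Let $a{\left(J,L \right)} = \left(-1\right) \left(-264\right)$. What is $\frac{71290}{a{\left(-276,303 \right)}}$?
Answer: $\frac{35645}{132} \approx 270.04$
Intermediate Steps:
$a{\left(J,L \right)} = 264$
$\frac{71290}{a{\left(-276,303 \right)}} = \frac{71290}{264} = 71290 \cdot \frac{1}{264} = \frac{35645}{132}$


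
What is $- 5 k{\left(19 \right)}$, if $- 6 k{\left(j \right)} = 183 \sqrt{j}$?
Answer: $\frac{305 \sqrt{19}}{2} \approx 664.73$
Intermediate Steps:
$k{\left(j \right)} = - \frac{61 \sqrt{j}}{2}$ ($k{\left(j \right)} = - \frac{183 \sqrt{j}}{6} = - \frac{61 \sqrt{j}}{2}$)
$- 5 k{\left(19 \right)} = - 5 \left(- \frac{61 \sqrt{19}}{2}\right) = \frac{305 \sqrt{19}}{2}$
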